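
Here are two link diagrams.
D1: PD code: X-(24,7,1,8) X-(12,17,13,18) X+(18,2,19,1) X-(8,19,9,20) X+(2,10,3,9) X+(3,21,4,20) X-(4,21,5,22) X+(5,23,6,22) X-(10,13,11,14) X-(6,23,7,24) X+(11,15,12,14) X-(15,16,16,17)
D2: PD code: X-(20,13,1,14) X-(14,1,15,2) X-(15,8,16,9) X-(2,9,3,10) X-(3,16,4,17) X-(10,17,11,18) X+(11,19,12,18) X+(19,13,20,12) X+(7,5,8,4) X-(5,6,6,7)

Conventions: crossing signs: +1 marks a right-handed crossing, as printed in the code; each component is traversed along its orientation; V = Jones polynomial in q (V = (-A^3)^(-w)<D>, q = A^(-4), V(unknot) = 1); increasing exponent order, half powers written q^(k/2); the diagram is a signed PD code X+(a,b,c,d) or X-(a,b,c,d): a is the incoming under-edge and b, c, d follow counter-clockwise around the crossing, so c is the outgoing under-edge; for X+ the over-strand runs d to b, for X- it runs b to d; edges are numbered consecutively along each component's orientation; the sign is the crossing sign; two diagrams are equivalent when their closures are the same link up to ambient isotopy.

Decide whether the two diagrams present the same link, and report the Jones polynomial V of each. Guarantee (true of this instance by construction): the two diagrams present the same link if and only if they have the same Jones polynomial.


same link: no
V(D1) = q^-2 - q^-1 + 1 - q + q^2  [12 crossings, <D> = A^-14 - A^-10 + A^-6 - A^-2 + A^2, w = -2]
V(D2) = -q^-4 + q^-3 + q^-1  (w -4, c 10, <D> = A^-8 + 1 - A^4)
note: 2 classes among 2 diagrams; unequal V(q) rules out equality


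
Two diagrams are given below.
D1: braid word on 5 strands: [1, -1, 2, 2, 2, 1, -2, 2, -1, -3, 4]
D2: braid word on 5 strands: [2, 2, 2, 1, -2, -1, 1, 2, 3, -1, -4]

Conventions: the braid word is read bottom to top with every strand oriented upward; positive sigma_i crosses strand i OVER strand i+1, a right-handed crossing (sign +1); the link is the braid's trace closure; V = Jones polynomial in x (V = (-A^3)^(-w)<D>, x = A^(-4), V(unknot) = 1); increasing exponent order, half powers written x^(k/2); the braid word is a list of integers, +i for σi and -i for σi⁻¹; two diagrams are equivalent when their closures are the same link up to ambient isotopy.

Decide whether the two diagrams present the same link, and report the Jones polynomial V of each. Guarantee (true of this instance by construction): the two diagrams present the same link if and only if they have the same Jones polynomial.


equivalent: yes
D1 (bracket -A^-9 + A^-1 + A^3 + A^7; 11 crossings at w = +3): V = -x^(1/2) - x^(3/2) - x^(5/2) + x^(9/2)
V(D2) = -x^(1/2) - x^(3/2) - x^(5/2) + x^(9/2)  [11 crossings, <D> = -A^-9 + A^-1 + A^3 + A^7, w = +3]
observation: D2 (11 crossings) and D1 (11) are Markov-related braid presentations


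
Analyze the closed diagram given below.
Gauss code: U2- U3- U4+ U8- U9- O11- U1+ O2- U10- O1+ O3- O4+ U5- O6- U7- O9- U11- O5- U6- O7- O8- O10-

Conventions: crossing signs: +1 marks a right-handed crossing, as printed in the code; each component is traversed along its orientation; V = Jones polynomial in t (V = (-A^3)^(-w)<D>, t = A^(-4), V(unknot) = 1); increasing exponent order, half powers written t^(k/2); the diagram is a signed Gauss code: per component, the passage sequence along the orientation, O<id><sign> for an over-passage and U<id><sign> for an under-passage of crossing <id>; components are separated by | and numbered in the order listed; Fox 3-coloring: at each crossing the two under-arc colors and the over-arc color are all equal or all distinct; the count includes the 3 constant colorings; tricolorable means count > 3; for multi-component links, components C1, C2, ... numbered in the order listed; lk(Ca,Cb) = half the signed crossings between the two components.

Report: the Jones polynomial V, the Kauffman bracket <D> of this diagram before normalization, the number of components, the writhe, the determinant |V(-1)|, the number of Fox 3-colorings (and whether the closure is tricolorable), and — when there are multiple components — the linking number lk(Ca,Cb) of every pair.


V(t) = -t^-9 + 2t^-8 - 3t^-7 + 3t^-6 - 3t^-5 + 3t^-4 - t^-3 + t^-2
bracket: -A^-13 + A^-9 - 3A^-5 + 3A^-1 - 3A^3 + 3A^7 - 2A^11 + A^15, w = -7
1 component, writhe -7, over 11 crossings
det 17, colorings 3 of 3^11 — not tricolorable
observation: the span of V is 7, forcing >= 7 crossings in any diagram


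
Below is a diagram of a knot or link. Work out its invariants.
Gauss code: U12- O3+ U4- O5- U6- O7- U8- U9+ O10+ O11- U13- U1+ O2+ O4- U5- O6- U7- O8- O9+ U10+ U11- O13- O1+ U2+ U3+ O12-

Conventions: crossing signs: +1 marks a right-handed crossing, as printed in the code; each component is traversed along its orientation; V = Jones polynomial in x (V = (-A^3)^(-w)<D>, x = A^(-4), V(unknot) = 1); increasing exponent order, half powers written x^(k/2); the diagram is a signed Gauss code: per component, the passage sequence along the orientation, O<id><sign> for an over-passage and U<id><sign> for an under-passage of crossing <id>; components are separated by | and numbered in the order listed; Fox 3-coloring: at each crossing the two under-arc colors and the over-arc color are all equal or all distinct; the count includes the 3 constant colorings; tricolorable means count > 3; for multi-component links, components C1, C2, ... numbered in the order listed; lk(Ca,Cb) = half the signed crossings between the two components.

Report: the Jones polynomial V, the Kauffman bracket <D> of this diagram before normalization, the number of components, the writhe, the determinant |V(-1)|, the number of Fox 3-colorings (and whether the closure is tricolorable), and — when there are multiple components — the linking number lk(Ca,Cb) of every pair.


V(x) = -x^-4 + x^-3 + x^-1
bracket: -A^-5 - A^3 + A^7, w = -3
1 component, writhe -3, over 13 crossings
det 3, colorings 9 of 3^13 — tricolorable
observation: the span of V is 3, forcing >= 3 crossings in any diagram


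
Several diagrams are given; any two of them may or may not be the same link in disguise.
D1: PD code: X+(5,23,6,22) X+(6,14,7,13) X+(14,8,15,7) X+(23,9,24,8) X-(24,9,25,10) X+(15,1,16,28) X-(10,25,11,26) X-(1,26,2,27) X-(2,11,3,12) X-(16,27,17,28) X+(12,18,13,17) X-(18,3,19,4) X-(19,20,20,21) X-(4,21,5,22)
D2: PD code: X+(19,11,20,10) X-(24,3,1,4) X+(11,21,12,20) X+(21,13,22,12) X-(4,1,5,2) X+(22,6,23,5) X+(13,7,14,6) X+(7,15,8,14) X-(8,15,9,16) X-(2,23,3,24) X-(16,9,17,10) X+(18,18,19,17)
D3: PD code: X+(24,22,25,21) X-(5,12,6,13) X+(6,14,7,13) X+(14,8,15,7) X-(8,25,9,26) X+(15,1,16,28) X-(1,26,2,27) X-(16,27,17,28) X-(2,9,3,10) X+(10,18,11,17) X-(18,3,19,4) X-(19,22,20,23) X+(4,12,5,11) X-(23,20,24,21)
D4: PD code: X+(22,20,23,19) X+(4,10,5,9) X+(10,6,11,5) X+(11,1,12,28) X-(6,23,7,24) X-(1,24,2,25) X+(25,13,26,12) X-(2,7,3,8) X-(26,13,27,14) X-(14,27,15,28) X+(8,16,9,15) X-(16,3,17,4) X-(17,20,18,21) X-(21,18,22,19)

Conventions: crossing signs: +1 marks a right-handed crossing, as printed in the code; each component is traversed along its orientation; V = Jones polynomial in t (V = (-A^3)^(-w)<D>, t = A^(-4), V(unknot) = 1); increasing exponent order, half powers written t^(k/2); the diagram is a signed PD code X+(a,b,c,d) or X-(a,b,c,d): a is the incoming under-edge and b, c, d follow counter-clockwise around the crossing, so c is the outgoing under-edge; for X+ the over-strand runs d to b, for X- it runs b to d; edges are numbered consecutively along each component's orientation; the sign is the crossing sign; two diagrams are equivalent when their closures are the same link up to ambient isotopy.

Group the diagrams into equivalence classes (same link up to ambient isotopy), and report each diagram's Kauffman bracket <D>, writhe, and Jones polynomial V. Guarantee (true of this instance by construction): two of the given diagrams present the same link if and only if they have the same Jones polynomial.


equivalence classes: {D1, D3, D4} | {D2}
D1 (bracket -A^-18 + 2A^-14 - 2A^-10 + 3A^-6 - 2A^-2 + 2A^2 - A^6; 14 crossings at w = -2): V = -t^-3 + 2t^-2 - 2t^-1 + 3 - 2t + 2t^2 - t^3
V(D2) = -t^-3 + t^-2 - t^-1 + 3 - t + t^2 - t^3  (w +2, c 12, <D> = -A^-6 + A^-2 - A^2 + 3A^6 - A^10 + A^14 - A^18)
V(D3) = -t^-3 + 2t^-2 - 2t^-1 + 3 - 2t + 2t^2 - t^3  (w -2, c 14, <D> = -A^-18 + 2A^-14 - 2A^-10 + 3A^-6 - 2A^-2 + 2A^2 - A^6)
V(D4) = -t^-3 + 2t^-2 - 2t^-1 + 3 - 2t + 2t^2 - t^3  (w -2, c 14, <D> = -A^-18 + 2A^-14 - 2A^-10 + 3A^-6 - 2A^-2 + 2A^2 - A^6)
key observation: 2 values of V(t) split the 4 diagrams


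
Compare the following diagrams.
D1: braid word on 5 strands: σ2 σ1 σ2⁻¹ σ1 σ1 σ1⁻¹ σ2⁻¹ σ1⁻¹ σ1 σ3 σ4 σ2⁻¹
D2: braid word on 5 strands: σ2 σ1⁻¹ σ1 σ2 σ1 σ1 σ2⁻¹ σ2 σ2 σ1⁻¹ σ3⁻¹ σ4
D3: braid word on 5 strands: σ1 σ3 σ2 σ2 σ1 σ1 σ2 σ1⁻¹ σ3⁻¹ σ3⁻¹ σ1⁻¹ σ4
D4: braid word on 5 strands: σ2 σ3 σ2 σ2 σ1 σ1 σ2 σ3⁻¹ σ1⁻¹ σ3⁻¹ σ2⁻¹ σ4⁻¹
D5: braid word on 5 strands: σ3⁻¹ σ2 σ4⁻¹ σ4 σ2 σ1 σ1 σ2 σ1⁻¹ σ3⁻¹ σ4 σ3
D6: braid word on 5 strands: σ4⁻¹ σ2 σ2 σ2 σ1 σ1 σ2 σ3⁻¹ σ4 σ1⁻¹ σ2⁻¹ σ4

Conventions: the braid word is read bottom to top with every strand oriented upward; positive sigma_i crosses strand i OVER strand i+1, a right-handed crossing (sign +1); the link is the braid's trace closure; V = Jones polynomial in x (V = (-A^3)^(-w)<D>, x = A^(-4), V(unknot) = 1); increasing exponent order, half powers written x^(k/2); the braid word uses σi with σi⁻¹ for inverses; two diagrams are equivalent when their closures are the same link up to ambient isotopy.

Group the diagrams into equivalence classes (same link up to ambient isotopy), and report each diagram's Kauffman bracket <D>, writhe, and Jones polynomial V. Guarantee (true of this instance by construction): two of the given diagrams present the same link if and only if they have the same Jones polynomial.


grouping into links: {D1} | {D2, D3, D4, D5, D6}
V(D1) = x^-2 - x^-1 + 1 - x + x^2  (w +2, c 12, <D> = A^-2 - A^2 + A^6 - A^10 + A^14)
V(D2) = x - x^2 + 2x^3 - x^4 + x^5 - x^6  [12 crossings, <D> = -A^-12 + A^-8 - A^-4 + 2 - A^4 + A^8, w = +4]
V(D3) = x - x^2 + 2x^3 - x^4 + x^5 - x^6  [12 crossings, <D> = -A^-12 + A^-8 - A^-4 + 2 - A^4 + A^8, w = +4]
V(D4) = x - x^2 + 2x^3 - x^4 + x^5 - x^6  (w +2, c 12, <D> = -A^-18 + A^-14 - A^-10 + 2A^-6 - A^-2 + A^2)
D5 (bracket -A^-12 + A^-8 - A^-4 + 2 - A^4 + A^8; 12 crossings at w = +4): V = x - x^2 + 2x^3 - x^4 + x^5 - x^6
D6 (bracket -A^-12 + A^-8 - A^-4 + 2 - A^4 + A^8; 12 crossings at w = +4): V = x - x^2 + 2x^3 - x^4 + x^5 - x^6
why: V(x) takes 2 values over 6 diagrams, fixing the grouping


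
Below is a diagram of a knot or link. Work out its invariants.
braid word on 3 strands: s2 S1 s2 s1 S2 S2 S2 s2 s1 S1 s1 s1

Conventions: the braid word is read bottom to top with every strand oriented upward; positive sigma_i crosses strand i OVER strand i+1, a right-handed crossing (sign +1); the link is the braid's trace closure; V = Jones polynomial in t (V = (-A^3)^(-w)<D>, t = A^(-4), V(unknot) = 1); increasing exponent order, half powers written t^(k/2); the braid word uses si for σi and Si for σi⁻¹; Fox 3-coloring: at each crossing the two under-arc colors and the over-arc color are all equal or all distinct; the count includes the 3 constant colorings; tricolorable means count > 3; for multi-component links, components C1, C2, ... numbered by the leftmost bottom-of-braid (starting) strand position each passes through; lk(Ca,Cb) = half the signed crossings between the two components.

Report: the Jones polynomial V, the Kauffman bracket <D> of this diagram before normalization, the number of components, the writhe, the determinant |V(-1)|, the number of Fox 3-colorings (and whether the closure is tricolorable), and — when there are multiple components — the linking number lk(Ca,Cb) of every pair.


V = -t^-1 + 2 - t + 2t^2 - t^3 + t^4 - t^5
<D> = -A^-14 + A^-10 - A^-6 + 2A^-2 - A^2 + 2A^6 - A^10 (w = +2)
1 component over 12 crossings, w = +2
9 Fox colorings among 3^12, |V(-1)| = 9: tricolorable
why: w = +2 shifts under R1 moves; the (-A^3)^(-2) factor cancels that in V


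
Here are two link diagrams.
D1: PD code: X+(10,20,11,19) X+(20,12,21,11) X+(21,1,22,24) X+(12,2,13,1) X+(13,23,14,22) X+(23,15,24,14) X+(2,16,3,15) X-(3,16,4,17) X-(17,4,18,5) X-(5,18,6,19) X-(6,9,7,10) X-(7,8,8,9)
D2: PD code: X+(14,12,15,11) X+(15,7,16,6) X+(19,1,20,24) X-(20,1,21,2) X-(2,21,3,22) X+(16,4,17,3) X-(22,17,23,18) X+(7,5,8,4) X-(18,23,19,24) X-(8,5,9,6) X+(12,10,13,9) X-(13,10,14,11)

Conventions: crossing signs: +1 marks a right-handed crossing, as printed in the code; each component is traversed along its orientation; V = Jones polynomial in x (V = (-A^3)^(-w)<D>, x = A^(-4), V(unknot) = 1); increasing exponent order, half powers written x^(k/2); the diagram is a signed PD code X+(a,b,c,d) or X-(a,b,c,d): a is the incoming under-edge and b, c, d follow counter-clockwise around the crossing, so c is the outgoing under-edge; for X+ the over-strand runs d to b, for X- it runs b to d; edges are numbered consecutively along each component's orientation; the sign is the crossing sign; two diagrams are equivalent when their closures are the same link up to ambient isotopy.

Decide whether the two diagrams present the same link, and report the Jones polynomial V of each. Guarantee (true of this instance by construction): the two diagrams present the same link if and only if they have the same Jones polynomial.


same link: no
V(D1) = x + x^3 - x^4  [12 crossings, <D> = -A^-10 + A^-6 + A^2, w = +2]
D2 (bracket A^4 + A^12 - A^16; 12 crossings at w = 0): V = -x^-4 + x^-3 + x^-1
note: comparing 2 Jones polynomials yields 2 groups


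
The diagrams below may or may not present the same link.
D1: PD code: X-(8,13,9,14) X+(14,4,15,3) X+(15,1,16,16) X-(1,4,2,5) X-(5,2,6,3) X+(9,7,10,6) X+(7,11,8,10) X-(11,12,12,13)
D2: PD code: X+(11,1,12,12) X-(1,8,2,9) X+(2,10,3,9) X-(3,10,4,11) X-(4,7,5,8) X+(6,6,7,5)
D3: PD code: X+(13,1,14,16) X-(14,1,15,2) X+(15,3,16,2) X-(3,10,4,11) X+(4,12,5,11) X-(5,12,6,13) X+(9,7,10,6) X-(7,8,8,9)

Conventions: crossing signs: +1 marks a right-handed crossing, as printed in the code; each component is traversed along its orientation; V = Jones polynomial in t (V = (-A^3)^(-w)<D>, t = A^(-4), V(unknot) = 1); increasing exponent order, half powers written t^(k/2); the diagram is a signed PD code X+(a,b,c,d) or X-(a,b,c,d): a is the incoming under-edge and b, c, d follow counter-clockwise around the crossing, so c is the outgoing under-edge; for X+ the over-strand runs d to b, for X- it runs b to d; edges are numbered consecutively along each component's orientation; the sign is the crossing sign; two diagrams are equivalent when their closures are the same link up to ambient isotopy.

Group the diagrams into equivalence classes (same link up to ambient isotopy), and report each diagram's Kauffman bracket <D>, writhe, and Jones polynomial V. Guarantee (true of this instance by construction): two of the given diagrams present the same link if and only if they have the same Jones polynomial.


equivalence classes: {D1, D2, D3}
D1 (bracket 1; 8 crossings at w = 0): V = 1
D2 (bracket 1; 6 crossings at w = 0): V = 1
V(D3) = 1  (w 0, c 8, <D> = 1)
observation: all 3 diagrams share one V(t), hence one class


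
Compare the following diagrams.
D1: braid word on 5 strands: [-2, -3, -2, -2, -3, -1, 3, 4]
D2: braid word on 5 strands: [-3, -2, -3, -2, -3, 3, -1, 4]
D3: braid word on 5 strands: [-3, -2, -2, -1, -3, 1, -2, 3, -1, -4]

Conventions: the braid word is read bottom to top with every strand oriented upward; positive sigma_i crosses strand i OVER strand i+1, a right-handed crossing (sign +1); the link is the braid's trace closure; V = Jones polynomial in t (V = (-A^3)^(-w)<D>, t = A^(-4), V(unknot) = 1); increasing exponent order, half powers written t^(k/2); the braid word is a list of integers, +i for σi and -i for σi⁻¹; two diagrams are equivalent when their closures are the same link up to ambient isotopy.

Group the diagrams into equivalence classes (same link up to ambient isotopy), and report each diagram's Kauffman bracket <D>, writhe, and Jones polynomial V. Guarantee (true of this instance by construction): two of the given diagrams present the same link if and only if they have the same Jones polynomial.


classes: {D1, D2, D3}
V(D1) = -t^-4 + t^-3 + t^-1  [8 crossings, <D> = A^-8 + 1 - A^4, w = -4]
V(D2) = -t^-4 + t^-3 + t^-1  (w -4, c 8, <D> = A^-8 + 1 - A^4)
V(D3) = -t^-4 + t^-3 + t^-1  (w -6, c 10, <D> = A^-14 + A^-6 - A^-2)
insight: one V(t) for all 3 diagrams — one class (guaranteed)


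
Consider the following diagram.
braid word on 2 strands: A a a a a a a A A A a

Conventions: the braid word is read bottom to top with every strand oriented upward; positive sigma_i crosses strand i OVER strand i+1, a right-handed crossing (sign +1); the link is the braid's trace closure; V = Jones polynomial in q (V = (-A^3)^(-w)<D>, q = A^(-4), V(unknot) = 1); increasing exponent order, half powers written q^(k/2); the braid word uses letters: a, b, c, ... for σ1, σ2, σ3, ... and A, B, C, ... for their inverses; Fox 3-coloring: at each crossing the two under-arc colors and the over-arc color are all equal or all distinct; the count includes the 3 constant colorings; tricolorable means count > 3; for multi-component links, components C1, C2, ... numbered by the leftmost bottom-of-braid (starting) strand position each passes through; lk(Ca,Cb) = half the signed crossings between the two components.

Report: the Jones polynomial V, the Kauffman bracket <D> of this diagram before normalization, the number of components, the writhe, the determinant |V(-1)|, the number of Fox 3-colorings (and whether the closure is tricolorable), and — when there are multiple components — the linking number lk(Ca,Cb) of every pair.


Jones polynomial: V(q) = q + q^3 - q^4
<D> = A^-7 - A^-3 - A^5; writhe +3
components 1, writhe +3 (11 crossings)
3-colorings: 9 of 3^11, det 3 — tricolorable
note: a (2,3) torus form — a single generator 3 times


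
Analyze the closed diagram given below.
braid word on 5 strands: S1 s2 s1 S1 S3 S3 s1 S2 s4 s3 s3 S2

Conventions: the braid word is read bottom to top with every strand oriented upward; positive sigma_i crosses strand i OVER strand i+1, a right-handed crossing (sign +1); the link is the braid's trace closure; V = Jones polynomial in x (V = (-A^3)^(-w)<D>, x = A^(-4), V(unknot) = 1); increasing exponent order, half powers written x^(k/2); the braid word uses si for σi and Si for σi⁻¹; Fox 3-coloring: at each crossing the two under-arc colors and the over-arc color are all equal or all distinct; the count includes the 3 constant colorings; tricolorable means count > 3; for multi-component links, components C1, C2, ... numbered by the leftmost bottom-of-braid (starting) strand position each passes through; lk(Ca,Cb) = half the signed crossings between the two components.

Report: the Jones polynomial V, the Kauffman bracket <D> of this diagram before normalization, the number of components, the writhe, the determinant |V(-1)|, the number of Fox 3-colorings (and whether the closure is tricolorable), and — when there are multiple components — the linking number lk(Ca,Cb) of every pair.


Jones polynomial: V(x) = x^-4 + x^-2 + 2
<D> = 2 + A^8 + A^16; writhe 0
components 3, writhe 0 (12 crossings)
linking number lk(C1,C2) = -1
lk(C1,C3): -1
lk(C2,C3) = +1
3-colorings: 3 of 3^12, det 4 — not tricolorable
note: det 4 = |V(-1)|; not divisible by 3, so not tricolorable


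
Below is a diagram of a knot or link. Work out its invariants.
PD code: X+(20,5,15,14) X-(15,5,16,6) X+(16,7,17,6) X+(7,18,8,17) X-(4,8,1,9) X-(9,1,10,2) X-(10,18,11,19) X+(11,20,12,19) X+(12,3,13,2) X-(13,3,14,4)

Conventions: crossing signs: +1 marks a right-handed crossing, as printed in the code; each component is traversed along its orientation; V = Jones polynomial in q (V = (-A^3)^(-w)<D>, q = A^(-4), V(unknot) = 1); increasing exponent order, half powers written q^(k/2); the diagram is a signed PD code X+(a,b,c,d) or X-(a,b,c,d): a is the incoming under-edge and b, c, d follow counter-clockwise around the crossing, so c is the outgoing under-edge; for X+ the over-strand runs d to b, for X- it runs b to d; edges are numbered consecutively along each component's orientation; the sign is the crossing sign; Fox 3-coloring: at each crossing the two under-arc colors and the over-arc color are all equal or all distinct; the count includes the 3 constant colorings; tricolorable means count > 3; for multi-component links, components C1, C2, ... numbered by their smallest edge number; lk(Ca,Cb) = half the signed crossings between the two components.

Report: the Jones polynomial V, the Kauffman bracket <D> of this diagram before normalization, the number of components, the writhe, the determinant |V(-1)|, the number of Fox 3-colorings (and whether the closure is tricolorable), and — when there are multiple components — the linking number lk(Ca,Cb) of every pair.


V = q^-2 + 2 + q^2
<D> = A^-8 + 2 + A^8 (w = 0)
3 components over 10 crossings, w = 0
lk(C1,C2): -1
lk(C1,C3) = 0
linking number lk(C2,C3) = +1
3 Fox colorings among 3^10, |V(-1)| = 4: not tricolorable
why: the 3 component pairs carry total linking 0


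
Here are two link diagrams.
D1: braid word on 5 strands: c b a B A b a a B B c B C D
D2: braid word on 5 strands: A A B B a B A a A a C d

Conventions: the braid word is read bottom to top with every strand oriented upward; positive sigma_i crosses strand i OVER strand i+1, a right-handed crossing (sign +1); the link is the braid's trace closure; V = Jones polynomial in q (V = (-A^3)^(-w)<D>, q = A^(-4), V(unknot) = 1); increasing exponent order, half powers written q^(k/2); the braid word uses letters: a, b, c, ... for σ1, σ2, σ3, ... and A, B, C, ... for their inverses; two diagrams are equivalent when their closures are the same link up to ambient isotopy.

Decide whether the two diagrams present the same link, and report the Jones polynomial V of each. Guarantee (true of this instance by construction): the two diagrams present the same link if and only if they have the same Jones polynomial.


equivalent: no
V(D1) = -q^-3 + 2q^-2 - 2q^-1 + 3 - 2q + 2q^2 - q^3  (w 0, c 14, <D> = -A^-12 + 2A^-8 - 2A^-4 + 3 - 2A^4 + 2A^8 - A^12)
V(D2) = -q^-6 + q^-5 - q^-4 + 2q^-3 - q^-2 + q^-1  [12 crossings, <D> = A^-8 - A^-4 + 2 - A^4 + A^8 - A^12, w = -4]
key observation: V(q) takes 2 values over 2 diagrams, fixing the grouping


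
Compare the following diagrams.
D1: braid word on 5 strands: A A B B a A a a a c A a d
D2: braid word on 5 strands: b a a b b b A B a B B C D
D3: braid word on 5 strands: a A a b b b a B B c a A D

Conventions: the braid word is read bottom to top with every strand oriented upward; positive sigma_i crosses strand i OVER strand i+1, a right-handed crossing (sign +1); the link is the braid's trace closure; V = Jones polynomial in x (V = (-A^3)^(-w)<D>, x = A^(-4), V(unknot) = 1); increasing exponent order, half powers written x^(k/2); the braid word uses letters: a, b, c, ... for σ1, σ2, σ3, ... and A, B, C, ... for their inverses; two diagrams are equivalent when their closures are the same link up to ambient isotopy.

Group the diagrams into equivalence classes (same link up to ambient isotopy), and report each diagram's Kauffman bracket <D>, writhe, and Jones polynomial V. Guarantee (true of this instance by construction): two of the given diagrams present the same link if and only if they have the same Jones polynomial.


classes: {D1} | {D2} | {D3}
V(D1) = -x^(-5/2) - x^(-1/2)  [13 crossings, <D> = A^5 + A^13, w = +1]
V(D2) = -x^(-1/2) + x^(1/2) - 2x^(3/2) + 2x^(5/2) - 3x^(7/2) + 2x^(9/2) - 2x^(11/2) + x^(13/2)  [13 crossings, <D> = -A^-23 + 2A^-19 - 2A^-15 + 3A^-11 - 2A^-7 + 2A^-3 - A + A^5, w = +1]
V(D3) = -2x^(1/2) + x^(3/2) - 2x^(5/2) + x^(7/2) - x^(9/2) + x^(11/2)  [13 crossings, <D> = -A^-13 + A^-9 - A^-5 + 2A^-1 - A^3 + 2A^7, w = +3]
note: comparing 3 Jones polynomials yields 3 groups


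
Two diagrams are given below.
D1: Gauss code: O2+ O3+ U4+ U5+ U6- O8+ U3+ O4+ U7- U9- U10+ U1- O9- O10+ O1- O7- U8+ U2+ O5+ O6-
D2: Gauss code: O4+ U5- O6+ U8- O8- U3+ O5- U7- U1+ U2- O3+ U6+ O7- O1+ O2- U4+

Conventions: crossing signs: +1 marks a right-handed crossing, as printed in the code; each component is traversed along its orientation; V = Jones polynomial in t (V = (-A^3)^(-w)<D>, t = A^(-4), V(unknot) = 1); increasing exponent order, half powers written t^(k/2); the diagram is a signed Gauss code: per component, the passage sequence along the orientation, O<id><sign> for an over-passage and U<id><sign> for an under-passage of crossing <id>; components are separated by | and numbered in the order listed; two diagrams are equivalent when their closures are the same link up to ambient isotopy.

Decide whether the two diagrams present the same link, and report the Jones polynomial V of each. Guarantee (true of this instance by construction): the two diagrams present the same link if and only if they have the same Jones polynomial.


equivalent: no
V(D1) = t + t^3 - t^4  (w +2, c 10, <D> = -A^-10 + A^-6 + A^2)
V(D2) = t^-2 - t^-1 + 1 - t + t^2  [8 crossings, <D> = A^-8 - A^-4 + 1 - A^4 + A^8, w = 0]
key observation: comparing 2 Jones polynomials yields 2 groups


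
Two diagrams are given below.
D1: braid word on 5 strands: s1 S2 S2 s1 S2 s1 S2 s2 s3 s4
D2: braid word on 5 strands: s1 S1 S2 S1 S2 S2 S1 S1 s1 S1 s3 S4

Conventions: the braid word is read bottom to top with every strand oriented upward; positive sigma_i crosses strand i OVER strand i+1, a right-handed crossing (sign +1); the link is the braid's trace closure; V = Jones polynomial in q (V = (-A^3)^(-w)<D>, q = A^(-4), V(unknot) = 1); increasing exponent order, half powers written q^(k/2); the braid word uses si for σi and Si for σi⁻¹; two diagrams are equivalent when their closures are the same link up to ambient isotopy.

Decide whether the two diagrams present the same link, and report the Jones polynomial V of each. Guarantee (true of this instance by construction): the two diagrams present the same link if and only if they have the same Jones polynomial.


equivalent: no
D1 (bracket -A^-6 + 2A^-2 - 2A^2 + 3A^6 - 2A^10 + 2A^14 - A^18; 10 crossings at w = +2): V = -q^-3 + 2q^-2 - 2q^-1 + 3 - 2q + 2q^2 - q^3
V(D2) = -q^-7 + q^-6 - q^-5 + q^-4 + q^-2  (w -6, c 12, <D> = A^-10 + A^-2 - A^2 + A^6 - A^10)
key observation: comparing 2 Jones polynomials yields 2 groups


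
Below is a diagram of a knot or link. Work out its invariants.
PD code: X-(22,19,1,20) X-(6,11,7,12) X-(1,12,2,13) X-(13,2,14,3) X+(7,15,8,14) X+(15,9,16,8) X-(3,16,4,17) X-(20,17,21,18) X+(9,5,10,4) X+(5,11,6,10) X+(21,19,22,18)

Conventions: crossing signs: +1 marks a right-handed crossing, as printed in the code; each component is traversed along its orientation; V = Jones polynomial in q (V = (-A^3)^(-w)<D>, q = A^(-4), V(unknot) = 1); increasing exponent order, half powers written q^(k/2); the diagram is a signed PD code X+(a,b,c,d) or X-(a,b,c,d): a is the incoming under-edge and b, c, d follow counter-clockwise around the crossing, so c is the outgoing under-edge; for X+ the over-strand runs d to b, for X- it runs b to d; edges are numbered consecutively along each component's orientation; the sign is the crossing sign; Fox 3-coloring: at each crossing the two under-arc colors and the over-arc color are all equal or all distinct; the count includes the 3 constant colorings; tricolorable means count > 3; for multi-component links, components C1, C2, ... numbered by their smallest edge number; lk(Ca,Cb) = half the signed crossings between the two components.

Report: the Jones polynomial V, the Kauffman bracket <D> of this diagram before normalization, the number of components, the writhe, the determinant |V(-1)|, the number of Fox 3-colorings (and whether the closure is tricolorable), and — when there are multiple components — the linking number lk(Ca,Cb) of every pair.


V(q) = -q^-3 + 2q^-2 - 2q^-1 + 3 - 2q + 2q^2 - q^3
bracket: A^-15 - 2A^-11 + 2A^-7 - 3A^-3 + 2A - 2A^5 + A^9, w = -1
1 component, writhe -1, over 11 crossings
det 13, colorings 3 of 3^11 — not tricolorable
observation: |V(-1)| = 13: so not tricolorable, since 3 does not divide 13


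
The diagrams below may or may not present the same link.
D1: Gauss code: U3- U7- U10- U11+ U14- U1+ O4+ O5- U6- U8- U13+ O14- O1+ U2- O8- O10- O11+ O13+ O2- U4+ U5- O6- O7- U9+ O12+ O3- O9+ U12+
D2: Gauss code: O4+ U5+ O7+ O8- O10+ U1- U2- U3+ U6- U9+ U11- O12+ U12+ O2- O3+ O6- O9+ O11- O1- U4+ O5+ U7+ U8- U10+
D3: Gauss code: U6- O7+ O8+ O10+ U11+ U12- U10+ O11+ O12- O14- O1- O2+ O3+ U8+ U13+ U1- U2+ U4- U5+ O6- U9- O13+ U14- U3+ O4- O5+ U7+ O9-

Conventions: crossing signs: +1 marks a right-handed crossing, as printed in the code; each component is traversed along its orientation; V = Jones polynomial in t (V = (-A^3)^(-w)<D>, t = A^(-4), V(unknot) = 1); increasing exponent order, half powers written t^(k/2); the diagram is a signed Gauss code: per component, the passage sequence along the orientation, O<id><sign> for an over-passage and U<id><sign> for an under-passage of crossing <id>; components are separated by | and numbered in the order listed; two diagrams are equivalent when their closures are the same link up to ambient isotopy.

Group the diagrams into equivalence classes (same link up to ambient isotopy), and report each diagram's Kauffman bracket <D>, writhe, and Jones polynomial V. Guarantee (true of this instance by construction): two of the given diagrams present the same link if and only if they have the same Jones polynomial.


classes: {D1} | {D2} | {D3}
V(D1) = 1  [14 crossings, <D> = A^-6, w = -2]
D2 (bracket -A^-10 + A^-6 + A^2; 12 crossings at w = +2): V = t + t^3 - t^4
V(D3) = t^-2 - t^-1 + 1 - t + t^2  (w +2, c 14, <D> = A^-2 - A^2 + A^6 - A^10 + A^14)
insight: 3 values of V(t) split the 3 diagrams


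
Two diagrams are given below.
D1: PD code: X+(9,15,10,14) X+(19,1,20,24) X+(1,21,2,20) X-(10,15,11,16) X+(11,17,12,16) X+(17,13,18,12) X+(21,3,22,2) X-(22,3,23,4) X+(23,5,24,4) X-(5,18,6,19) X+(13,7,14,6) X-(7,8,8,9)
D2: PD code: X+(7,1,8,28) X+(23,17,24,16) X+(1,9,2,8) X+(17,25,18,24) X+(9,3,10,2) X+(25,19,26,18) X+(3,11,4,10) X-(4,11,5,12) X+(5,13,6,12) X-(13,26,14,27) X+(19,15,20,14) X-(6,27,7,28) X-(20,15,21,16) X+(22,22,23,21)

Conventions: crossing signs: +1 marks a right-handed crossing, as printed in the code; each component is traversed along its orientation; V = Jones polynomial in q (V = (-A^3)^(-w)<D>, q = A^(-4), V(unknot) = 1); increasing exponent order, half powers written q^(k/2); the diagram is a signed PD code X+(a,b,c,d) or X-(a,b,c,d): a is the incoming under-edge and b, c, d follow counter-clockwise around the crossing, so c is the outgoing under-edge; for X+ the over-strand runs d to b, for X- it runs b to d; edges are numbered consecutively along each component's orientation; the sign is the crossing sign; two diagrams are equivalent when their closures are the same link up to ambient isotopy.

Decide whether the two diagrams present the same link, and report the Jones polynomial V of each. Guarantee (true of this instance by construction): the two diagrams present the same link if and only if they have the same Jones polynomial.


equivalent: yes
D1 (bracket A^-20 - 2A^-16 + A^-12 - 2A^-8 + 2A^-4 + A^4; 12 crossings at w = +4): V = q^2 + 2q^4 - 2q^5 + q^6 - 2q^7 + q^8
D2 (bracket A^-14 - 2A^-10 + A^-6 - 2A^-2 + 2A^2 + A^10; 14 crossings at w = +6): V = q^2 + 2q^4 - 2q^5 + q^6 - 2q^7 + q^8
key observation: one V(q) for all 2 diagrams — one class (guaranteed)


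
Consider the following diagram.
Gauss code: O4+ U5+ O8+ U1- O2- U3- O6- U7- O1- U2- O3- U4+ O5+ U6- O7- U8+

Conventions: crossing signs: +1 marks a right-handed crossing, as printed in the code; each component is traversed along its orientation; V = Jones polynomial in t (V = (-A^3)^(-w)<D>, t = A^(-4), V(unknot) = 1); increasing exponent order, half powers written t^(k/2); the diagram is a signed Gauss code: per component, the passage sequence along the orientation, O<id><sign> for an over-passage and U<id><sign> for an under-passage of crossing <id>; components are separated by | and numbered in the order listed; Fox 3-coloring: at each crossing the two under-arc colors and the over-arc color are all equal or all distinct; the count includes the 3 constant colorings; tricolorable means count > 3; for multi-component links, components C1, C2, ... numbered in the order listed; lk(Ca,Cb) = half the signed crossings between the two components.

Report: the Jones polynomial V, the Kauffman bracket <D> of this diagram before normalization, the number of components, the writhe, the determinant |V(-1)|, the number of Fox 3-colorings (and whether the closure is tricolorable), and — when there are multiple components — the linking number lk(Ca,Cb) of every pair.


Jones polynomial: V(t) = -t^-6 + 2t^-5 - 4t^-4 + 5t^-3 - 4t^-2 + 5t^-1 - 3 + 2t - t^2
<D> = -A^-14 + 2A^-10 - 3A^-6 + 5A^-2 - 4A^2 + 5A^6 - 4A^10 + 2A^14 - A^18; writhe -2
components 1, writhe -2 (8 crossings)
3-colorings: 9 of 3^8, det 27 — tricolorable
note: V spans 8 powers of t: at least 8 crossings in any diagram


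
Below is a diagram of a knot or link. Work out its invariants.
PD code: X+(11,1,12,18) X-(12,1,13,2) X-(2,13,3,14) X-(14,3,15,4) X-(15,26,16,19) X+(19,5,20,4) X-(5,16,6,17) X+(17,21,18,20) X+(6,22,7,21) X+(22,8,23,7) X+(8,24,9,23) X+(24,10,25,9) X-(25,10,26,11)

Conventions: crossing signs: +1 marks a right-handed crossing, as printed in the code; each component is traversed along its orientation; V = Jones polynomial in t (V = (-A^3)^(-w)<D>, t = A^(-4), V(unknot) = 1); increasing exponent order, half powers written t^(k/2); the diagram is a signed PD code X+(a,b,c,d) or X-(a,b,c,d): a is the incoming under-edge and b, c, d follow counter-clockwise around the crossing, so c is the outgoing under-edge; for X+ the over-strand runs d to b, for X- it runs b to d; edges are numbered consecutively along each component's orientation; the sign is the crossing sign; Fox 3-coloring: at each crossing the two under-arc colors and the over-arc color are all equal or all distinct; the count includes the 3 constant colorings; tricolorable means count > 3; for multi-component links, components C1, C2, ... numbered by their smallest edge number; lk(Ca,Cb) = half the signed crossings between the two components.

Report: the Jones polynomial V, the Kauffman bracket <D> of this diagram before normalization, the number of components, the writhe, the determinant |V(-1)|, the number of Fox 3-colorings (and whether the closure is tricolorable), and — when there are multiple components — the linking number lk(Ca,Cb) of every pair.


Jones polynomial: V(t) = t^(-5/2) - 2t^(-3/2) + 3t^(-1/2) - 4t^(1/2) + 3t^(3/2) - 4t^(5/2) + 2t^(7/2) - t^(9/2)
<D> = A^-15 - 2A^-11 + 4A^-7 - 3A^-3 + 4A - 3A^5 + 2A^9 - A^13; writhe +1
components 2, writhe +1 (13 crossings)
linking number lk(C1,C2) = +2
3-colorings: 3 of 3^13, det 20 — not tricolorable
note: w = +1 (over 13 crossings) is diagram-only; (-A^3)^(-1) removes it from V


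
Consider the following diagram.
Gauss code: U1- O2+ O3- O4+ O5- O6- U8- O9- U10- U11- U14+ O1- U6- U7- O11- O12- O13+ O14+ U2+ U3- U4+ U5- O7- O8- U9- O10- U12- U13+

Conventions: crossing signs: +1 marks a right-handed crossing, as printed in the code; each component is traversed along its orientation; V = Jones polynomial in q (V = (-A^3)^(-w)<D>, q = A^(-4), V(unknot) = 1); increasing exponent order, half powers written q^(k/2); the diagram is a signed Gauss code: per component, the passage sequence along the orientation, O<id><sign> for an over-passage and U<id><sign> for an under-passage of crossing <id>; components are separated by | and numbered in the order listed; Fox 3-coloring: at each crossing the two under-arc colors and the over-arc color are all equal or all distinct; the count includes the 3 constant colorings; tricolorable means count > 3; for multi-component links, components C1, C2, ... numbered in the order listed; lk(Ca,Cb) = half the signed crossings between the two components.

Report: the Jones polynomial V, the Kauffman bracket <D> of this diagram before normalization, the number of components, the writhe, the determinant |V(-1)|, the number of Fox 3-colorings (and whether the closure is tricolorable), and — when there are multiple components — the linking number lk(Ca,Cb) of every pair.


V = -q^-7 + q^-6 - q^-5 + q^-4 + q^-2
<D> = A^-10 + A^-2 - A^2 + A^6 - A^10 (w = -6)
1 component over 14 crossings, w = -6
3 Fox colorings among 3^14, |V(-1)| = 5: not tricolorable
why: V spans 5 powers of q: at least 5 crossings in any diagram


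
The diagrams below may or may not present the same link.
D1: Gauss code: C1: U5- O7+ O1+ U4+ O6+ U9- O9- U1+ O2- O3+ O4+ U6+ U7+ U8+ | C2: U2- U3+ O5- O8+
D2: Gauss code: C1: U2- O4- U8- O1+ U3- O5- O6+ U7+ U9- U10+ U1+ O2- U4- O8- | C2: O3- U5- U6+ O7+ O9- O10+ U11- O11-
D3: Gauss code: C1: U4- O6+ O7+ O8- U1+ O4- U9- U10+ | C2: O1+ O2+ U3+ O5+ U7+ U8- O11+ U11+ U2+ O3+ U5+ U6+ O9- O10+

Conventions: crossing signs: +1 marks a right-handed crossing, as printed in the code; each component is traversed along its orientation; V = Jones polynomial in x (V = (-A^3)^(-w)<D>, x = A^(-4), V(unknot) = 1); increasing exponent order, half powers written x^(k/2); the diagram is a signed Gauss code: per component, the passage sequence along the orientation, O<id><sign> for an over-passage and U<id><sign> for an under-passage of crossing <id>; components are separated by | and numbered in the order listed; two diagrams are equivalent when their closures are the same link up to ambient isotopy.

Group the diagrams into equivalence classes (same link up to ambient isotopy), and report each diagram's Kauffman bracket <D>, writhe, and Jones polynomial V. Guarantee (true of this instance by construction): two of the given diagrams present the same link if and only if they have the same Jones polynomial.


classes: {D1} | {D2} | {D3}
V(D1) = -x^(1/2) - x^(3/2) - x^(5/2) + x^(9/2)  [9 crossings, <D> = -A^-9 + A^-1 + A^3 + A^7, w = +3]
V(D2) = x^(-9/2) - x^(-5/2) - x^(-3/2) - x^(-1/2)  (w -3, c 11, <D> = A^-7 + A^-3 + A - A^9)
V(D3) = -x^(3/2) - 2x^(7/2) + x^(9/2) - x^(11/2) + x^(13/2)  [11 crossings, <D> = -A^-11 + A^-7 - A^-3 + 2A + A^9, w = +5]
note: 3 values of V(x) split the 3 diagrams


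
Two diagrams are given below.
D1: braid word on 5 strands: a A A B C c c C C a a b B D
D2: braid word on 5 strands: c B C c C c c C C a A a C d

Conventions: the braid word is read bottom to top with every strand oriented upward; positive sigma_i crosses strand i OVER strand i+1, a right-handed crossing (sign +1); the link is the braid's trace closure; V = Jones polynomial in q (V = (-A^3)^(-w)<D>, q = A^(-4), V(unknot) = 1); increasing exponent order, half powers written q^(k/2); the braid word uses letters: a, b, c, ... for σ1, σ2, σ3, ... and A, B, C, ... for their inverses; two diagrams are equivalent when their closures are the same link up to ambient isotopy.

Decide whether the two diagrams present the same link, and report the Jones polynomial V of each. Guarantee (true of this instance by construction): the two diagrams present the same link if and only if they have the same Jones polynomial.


equivalent: yes
V(D1) = 1  (w -2, c 14, <D> = A^-6)
V(D2) = 1  [14 crossings, <D> = 1, w = 0]
key observation: from 14 to 14 crossings by R-moves: one link, two diagrams


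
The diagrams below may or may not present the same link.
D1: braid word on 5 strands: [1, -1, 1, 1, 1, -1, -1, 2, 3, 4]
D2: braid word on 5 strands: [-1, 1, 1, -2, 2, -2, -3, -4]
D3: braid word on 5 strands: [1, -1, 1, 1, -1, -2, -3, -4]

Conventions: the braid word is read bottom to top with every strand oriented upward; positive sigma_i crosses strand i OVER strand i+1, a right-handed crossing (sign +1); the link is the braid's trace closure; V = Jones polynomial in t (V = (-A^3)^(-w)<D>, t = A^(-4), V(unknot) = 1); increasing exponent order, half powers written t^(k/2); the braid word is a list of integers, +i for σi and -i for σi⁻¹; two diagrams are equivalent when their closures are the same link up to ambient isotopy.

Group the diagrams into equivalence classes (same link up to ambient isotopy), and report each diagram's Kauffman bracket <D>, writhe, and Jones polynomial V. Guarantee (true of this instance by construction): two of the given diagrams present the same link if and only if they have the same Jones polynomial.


classes: {D1, D2, D3}
V(D1) = 1  [10 crossings, <D> = A^12, w = +4]
V(D2) = 1  (w -2, c 8, <D> = A^-6)
V(D3) = 1  (w -2, c 8, <D> = A^-6)
insight: one V(t) for all 3 diagrams — one class (guaranteed)
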